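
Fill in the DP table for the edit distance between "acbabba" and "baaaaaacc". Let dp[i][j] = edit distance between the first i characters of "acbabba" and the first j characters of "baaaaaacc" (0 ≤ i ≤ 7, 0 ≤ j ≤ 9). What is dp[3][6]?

5

   ''  b  a  a  a  a  a  a  c  c
''  0  1  2  3  4  5  6  7  8  9
 a  1  1  1  2  3  4  5  6  7  8
 c  2  2  2  2  3  4  5  6  6  7
 b  3  2  3  3  3  4  5  6  7  7
 a  4  3  2  3  3  3  4  5  6  7
 b  5  4  3  3  4  4  4  5  6  7
 b  6  5  4  4  4  5  5  5  6  7
 a  7  6  5  4  4  4  5  5  6  7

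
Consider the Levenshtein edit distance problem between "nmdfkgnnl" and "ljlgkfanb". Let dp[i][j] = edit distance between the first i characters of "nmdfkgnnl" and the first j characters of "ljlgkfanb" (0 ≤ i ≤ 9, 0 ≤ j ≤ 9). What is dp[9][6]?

   ''  l  j  l  g  k  f  a  n  b
''  0  1  2  3  4  5  6  7  8  9
 n  1  1  2  3  4  5  6  7  7  8
 m  2  2  2  3  4  5  6  7  8  8
 d  3  3  3  3  4  5  6  7  8  9
 f  4  4  4  4  4  5  5  6  7  8
 k  5  5  5  5  5  4  5  6  7  8
 g  6  6  6  6  5  5  5  6  7  8
 n  7  7  7  7  6  6  6  6  6  7
 n  8  8  8  8  7  7  7  7  6  7
 l  9  8  9  8  8  8  8  8  7  7

8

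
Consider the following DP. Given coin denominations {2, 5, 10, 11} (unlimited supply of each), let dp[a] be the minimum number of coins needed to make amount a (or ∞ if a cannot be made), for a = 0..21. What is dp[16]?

2

 a  0  1  2  3  4  5  6  7  8  9 10 11 12 13 14 15 16 17 18 19 20 21
dp  0  -  1  -  2  1  3  2  4  3  1  1  2  2  3  2  2  3  3  4  2  2
(- denotes ∞ / unreachable)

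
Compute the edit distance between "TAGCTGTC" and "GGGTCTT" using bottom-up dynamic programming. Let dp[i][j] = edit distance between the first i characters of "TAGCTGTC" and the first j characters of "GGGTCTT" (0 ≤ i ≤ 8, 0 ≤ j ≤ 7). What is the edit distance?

5

   ''  G  G  G  T  C  T  T
''  0  1  2  3  4  5  6  7
 T  1  1  2  3  3  4  5  6
 A  2  2  2  3  4  4  5  6
 G  3  2  2  2  3  4  5  6
 C  4  3  3  3  3  3  4  5
 T  5  4  4  4  3  4  3  4
 G  6  5  4  4  4  4  4  4
 T  7  6  5  5  4  5  4  4
 C  8  7  6  6  5  4  5  5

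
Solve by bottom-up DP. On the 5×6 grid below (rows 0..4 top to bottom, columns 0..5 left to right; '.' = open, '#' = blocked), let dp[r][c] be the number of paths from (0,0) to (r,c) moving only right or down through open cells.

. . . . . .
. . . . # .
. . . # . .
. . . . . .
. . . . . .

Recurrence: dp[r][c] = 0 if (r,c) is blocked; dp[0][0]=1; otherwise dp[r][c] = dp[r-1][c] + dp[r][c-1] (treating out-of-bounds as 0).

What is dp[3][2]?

10

r\c   0   1   2   3   4   5
  0   1   1   1   1   1   1
  1   1   2   3   4   0   1
  2   1   3   6   0   0   1
  3   1   4  10  10  10  11
  4   1   5  15  25  35  46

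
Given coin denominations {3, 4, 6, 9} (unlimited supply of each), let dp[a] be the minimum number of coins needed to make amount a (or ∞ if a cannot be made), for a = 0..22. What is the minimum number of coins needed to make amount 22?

3

 a  0  1  2  3  4  5  6  7  8  9 10 11 12 13 14 15 16 17 18 19 20 21 22
dp  0  -  -  1  1  -  1  2  2  1  2  3  2  2  3  2  3  3  2  3  4  3  3
(- denotes ∞ / unreachable)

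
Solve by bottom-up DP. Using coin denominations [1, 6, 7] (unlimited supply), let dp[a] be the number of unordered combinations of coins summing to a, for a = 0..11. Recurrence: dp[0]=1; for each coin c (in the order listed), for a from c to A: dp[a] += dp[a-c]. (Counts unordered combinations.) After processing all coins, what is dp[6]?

2

after  coin     0     1     2     3     4     5     6     7     8     9    10    11
          1     1     1     1     1     1     1     1     1     1     1     1     1
          6     1     1     1     1     1     1     2     2     2     2     2     2
          7     1     1     1     1     1     1     2     3     3     3     3     3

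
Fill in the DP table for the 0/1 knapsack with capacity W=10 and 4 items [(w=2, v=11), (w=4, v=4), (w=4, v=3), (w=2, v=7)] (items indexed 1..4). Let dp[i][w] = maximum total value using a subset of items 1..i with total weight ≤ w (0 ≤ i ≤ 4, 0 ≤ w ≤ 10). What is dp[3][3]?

i\w   0   1   2   3   4   5   6   7   8   9  10
  0   0   0   0   0   0   0   0   0   0   0   0
  1   0   0  11  11  11  11  11  11  11  11  11
  2   0   0  11  11  11  11  15  15  15  15  15
  3   0   0  11  11  11  11  15  15  15  15  18
  4   0   0  11  11  18  18  18  18  22  22  22

11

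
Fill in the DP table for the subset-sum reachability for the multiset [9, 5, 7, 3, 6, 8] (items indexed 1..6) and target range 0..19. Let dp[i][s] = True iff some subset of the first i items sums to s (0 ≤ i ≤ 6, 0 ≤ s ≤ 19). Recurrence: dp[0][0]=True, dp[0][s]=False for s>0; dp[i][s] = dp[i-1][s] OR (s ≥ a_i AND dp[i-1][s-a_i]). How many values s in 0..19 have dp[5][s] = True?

17

i\s   0   1   2   3   4   5   6   7   8   9  10  11  12  13  14  15  16  17  18  19
  0   T   F   F   F   F   F   F   F   F   F   F   F   F   F   F   F   F   F   F   F
  1   T   F   F   F   F   F   F   F   F   T   F   F   F   F   F   F   F   F   F   F
  2   T   F   F   F   F   T   F   F   F   T   F   F   F   F   T   F   F   F   F   F
  3   T   F   F   F   F   T   F   T   F   T   F   F   T   F   T   F   T   F   F   F
  4   T   F   F   T   F   T   F   T   T   T   T   F   T   F   T   T   T   T   F   T
  5   T   F   F   T   F   T   T   T   T   T   T   T   T   T   T   T   T   T   T   T
  6   T   F   F   T   F   T   T   T   T   T   T   T   T   T   T   T   T   T   T   T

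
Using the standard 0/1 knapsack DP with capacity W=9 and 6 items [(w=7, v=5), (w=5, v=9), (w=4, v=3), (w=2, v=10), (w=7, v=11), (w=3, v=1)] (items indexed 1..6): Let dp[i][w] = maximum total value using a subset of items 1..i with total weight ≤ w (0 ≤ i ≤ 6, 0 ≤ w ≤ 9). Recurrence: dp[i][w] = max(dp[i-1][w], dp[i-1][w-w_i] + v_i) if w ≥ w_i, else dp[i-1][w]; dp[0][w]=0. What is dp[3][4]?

i\w   0   1   2   3   4   5   6   7   8   9
  0   0   0   0   0   0   0   0   0   0   0
  1   0   0   0   0   0   0   0   5   5   5
  2   0   0   0   0   0   9   9   9   9   9
  3   0   0   0   0   3   9   9   9   9  12
  4   0   0  10  10  10  10  13  19  19  19
  5   0   0  10  10  10  10  13  19  19  21
  6   0   0  10  10  10  11  13  19  19  21

3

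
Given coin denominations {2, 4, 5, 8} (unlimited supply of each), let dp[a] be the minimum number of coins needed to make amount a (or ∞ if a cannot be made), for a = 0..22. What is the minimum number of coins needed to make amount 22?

 a  0  1  2  3  4  5  6  7  8  9 10 11 12 13 14 15 16 17 18 19 20 21 22
dp  0  -  1  -  1  1  2  2  1  2  2  3  2  2  3  3  2  3  3  4  3  3  4
(- denotes ∞ / unreachable)

4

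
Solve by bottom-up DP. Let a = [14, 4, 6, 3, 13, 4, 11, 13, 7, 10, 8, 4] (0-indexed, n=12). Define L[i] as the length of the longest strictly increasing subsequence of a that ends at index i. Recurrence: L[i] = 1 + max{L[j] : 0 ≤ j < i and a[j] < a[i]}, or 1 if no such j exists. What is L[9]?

4

   i    0    1    2    3    4    5    6    7    8    9   10   11
a[i]   14    4    6    3   13    4   11   13    7   10    8    4
L[i]    1    1    2    1    3    2    3    4    3    4    4    2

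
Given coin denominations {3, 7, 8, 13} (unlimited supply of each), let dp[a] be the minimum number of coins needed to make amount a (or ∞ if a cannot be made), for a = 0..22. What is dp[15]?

2

 a  0  1  2  3  4  5  6  7  8  9 10 11 12 13 14 15 16 17 18 19 20 21 22
dp  0  -  -  1  -  -  2  1  1  3  2  2  4  1  2  2  2  3  3  3  2  2  3
(- denotes ∞ / unreachable)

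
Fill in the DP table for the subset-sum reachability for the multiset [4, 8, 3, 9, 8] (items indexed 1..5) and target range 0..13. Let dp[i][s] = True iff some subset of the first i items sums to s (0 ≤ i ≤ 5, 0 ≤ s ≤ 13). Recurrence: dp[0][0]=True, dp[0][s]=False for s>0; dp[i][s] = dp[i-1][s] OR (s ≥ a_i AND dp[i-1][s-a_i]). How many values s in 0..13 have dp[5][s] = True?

9

i\s   0   1   2   3   4   5   6   7   8   9  10  11  12  13
  0   T   F   F   F   F   F   F   F   F   F   F   F   F   F
  1   T   F   F   F   T   F   F   F   F   F   F   F   F   F
  2   T   F   F   F   T   F   F   F   T   F   F   F   T   F
  3   T   F   F   T   T   F   F   T   T   F   F   T   T   F
  4   T   F   F   T   T   F   F   T   T   T   F   T   T   T
  5   T   F   F   T   T   F   F   T   T   T   F   T   T   T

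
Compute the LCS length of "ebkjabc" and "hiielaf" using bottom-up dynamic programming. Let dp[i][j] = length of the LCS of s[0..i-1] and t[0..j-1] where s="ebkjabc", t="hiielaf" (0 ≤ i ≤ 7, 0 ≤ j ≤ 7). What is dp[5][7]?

2

   ''  h  i  i  e  l  a  f
''  0  0  0  0  0  0  0  0
 e  0  0  0  0  1  1  1  1
 b  0  0  0  0  1  1  1  1
 k  0  0  0  0  1  1  1  1
 j  0  0  0  0  1  1  1  1
 a  0  0  0  0  1  1  2  2
 b  0  0  0  0  1  1  2  2
 c  0  0  0  0  1  1  2  2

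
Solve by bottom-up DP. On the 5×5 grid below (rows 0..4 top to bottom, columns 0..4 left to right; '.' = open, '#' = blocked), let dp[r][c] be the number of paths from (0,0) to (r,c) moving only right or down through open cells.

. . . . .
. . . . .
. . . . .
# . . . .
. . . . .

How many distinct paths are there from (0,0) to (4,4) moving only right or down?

65

r\c   0   1   2   3   4
  0   1   1   1   1   1
  1   1   2   3   4   5
  2   1   3   6  10  15
  3   0   3   9  19  34
  4   0   3  12  31  65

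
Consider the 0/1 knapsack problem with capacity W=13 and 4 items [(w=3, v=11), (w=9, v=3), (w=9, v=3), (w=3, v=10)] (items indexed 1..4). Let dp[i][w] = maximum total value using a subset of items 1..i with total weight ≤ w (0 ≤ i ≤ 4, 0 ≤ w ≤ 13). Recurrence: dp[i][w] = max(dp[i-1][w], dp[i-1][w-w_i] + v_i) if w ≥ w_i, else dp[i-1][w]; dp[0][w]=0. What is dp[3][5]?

i\w   0   1   2   3   4   5   6   7   8   9  10  11  12  13
  0   0   0   0   0   0   0   0   0   0   0   0   0   0   0
  1   0   0   0  11  11  11  11  11  11  11  11  11  11  11
  2   0   0   0  11  11  11  11  11  11  11  11  11  14  14
  3   0   0   0  11  11  11  11  11  11  11  11  11  14  14
  4   0   0   0  11  11  11  21  21  21  21  21  21  21  21

11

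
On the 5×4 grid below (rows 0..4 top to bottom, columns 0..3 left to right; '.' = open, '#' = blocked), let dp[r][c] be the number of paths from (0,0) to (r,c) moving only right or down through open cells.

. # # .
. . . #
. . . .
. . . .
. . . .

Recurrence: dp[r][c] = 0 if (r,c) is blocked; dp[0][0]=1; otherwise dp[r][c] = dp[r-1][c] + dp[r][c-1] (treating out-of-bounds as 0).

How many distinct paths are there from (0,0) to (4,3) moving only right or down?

r\c   0   1   2   3
  0   1   0   0   0
  1   1   1   1   0
  2   1   2   3   3
  3   1   3   6   9
  4   1   4  10  19

19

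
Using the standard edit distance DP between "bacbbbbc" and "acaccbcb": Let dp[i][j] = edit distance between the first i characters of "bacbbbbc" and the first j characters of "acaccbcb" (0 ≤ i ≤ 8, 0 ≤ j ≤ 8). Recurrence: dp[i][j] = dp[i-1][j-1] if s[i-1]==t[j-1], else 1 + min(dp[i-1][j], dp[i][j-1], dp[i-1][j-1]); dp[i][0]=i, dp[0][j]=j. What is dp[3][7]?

5

   ''  a  c  a  c  c  b  c  b
''  0  1  2  3  4  5  6  7  8
 b  1  1  2  3  4  5  5  6  7
 a  2  1  2  2  3  4  5  6  7
 c  3  2  1  2  2  3  4  5  6
 b  4  3  2  2  3  3  3  4  5
 b  5  4  3  3  3  4  3  4  4
 b  6  5  4  4  4  4  4  4  4
 b  7  6  5  5  5  5  4  5  4
 c  8  7  6  6  5  5  5  4  5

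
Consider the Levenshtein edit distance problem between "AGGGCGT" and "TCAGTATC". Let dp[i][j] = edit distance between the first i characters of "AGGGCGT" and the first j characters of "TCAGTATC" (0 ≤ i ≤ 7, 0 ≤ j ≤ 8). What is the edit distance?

6

   ''  T  C  A  G  T  A  T  C
''  0  1  2  3  4  5  6  7  8
 A  1  1  2  2  3  4  5  6  7
 G  2  2  2  3  2  3  4  5  6
 G  3  3  3  3  3  3  4  5  6
 G  4  4  4  4  3  4  4  5  6
 C  5  5  4  5  4  4  5  5  5
 G  6  6  5  5  5  5  5  6  6
 T  7  6  6  6  6  5  6  5  6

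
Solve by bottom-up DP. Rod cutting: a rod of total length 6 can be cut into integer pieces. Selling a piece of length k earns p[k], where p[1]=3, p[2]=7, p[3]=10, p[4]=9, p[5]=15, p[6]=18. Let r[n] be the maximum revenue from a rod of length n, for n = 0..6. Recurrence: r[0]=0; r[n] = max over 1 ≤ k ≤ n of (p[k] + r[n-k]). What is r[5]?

17

   n    0    1    2    3    4    5    6
r[n]    0    3    7   10   14   17   21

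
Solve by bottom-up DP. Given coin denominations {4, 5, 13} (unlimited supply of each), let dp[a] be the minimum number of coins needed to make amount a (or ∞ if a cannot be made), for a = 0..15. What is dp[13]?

 a  0  1  2  3  4  5  6  7  8  9 10 11 12 13 14 15
dp  0  -  -  -  1  1  -  -  2  2  2  -  3  1  3  3
(- denotes ∞ / unreachable)

1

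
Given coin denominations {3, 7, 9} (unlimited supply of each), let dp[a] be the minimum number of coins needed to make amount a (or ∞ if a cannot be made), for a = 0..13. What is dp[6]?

2

 a  0  1  2  3  4  5  6  7  8  9 10 11 12 13
dp  0  -  -  1  -  -  2  1  -  1  2  -  2  3
(- denotes ∞ / unreachable)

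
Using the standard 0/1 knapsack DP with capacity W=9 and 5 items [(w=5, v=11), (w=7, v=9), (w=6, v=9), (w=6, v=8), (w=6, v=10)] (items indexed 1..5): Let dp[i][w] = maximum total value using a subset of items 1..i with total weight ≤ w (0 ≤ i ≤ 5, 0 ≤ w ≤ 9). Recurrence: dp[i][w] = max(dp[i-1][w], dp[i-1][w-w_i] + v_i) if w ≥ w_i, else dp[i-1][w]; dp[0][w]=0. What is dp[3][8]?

i\w   0   1   2   3   4   5   6   7   8   9
  0   0   0   0   0   0   0   0   0   0   0
  1   0   0   0   0   0  11  11  11  11  11
  2   0   0   0   0   0  11  11  11  11  11
  3   0   0   0   0   0  11  11  11  11  11
  4   0   0   0   0   0  11  11  11  11  11
  5   0   0   0   0   0  11  11  11  11  11

11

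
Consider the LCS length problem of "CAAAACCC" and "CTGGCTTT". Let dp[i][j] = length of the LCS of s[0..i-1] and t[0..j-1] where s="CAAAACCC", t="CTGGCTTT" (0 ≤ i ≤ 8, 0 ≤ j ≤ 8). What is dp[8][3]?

   ''  C  T  G  G  C  T  T  T
''  0  0  0  0  0  0  0  0  0
 C  0  1  1  1  1  1  1  1  1
 A  0  1  1  1  1  1  1  1  1
 A  0  1  1  1  1  1  1  1  1
 A  0  1  1  1  1  1  1  1  1
 A  0  1  1  1  1  1  1  1  1
 C  0  1  1  1  1  2  2  2  2
 C  0  1  1  1  1  2  2  2  2
 C  0  1  1  1  1  2  2  2  2

1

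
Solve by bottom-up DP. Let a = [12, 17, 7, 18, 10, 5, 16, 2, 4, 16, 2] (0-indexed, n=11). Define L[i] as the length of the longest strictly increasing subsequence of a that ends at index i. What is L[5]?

   i    0    1    2    3    4    5    6    7    8    9   10
a[i]   12   17    7   18   10    5   16    2    4   16    2
L[i]    1    2    1    3    2    1    3    1    2    3    1

1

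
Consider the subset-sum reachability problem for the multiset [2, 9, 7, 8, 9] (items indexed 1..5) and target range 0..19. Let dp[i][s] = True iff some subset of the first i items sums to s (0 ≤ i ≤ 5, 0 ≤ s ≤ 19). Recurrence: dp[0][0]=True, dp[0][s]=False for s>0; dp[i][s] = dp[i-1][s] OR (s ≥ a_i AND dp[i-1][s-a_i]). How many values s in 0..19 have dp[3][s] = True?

7

i\s   0   1   2   3   4   5   6   7   8   9  10  11  12  13  14  15  16  17  18  19
  0   T   F   F   F   F   F   F   F   F   F   F   F   F   F   F   F   F   F   F   F
  1   T   F   T   F   F   F   F   F   F   F   F   F   F   F   F   F   F   F   F   F
  2   T   F   T   F   F   F   F   F   F   T   F   T   F   F   F   F   F   F   F   F
  3   T   F   T   F   F   F   F   T   F   T   F   T   F   F   F   F   T   F   T   F
  4   T   F   T   F   F   F   F   T   T   T   T   T   F   F   F   T   T   T   T   T
  5   T   F   T   F   F   F   F   T   T   T   T   T   F   F   F   T   T   T   T   T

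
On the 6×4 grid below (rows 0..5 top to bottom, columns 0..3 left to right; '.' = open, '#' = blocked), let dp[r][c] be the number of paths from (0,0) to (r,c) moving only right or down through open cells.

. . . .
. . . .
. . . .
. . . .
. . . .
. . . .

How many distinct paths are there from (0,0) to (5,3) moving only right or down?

56

r\c   0   1   2   3
  0   1   1   1   1
  1   1   2   3   4
  2   1   3   6  10
  3   1   4  10  20
  4   1   5  15  35
  5   1   6  21  56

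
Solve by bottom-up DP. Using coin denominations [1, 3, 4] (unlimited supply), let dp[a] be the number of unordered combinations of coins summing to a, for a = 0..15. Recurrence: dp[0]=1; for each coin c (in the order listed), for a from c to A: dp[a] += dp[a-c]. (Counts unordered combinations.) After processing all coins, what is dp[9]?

7

after  coin     0     1     2     3     4     5     6     7     8     9    10    11    12    13    14    15
          1     1     1     1     1     1     1     1     1     1     1     1     1     1     1     1     1
          3     1     1     1     2     2     2     3     3     3     4     4     4     5     5     5     6
          4     1     1     1     2     3     3     4     5     6     7     8     9    11    12    13    15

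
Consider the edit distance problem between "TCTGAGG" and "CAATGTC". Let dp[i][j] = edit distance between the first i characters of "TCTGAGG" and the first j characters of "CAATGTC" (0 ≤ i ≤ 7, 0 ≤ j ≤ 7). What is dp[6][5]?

4

   ''  C  A  A  T  G  T  C
''  0  1  2  3  4  5  6  7
 T  1  1  2  3  3  4  5  6
 C  2  1  2  3  4  4  5  5
 T  3  2  2  3  3  4  4  5
 G  4  3  3  3  4  3  4  5
 A  5  4  3  3  4  4  4  5
 G  6  5  4  4  4  4  5  5
 G  7  6  5  5  5  4  5  6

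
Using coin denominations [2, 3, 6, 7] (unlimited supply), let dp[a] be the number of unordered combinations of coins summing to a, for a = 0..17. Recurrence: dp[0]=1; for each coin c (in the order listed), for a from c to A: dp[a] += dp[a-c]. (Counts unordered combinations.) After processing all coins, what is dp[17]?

after  coin     0     1     2     3     4     5     6     7     8     9    10    11    12    13    14    15    16    17
          2     1     0     1     0     1     0     1     0     1     0     1     0     1     0     1     0     1     0
          3     1     0     1     1     1     1     2     1     2     2     2     2     3     2     3     3     3     3
          6     1     0     1     1     1     1     3     1     3     3     3     3     6     3     6     6     6     6
          7     1     0     1     1     1     1     3     2     3     4     4     4     7     6     8     9    10    10

10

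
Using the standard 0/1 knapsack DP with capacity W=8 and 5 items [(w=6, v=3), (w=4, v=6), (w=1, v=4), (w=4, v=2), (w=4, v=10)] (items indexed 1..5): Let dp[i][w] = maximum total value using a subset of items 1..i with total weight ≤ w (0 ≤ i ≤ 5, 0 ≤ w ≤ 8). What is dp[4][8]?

10

i\w   0   1   2   3   4   5   6   7   8
  0   0   0   0   0   0   0   0   0   0
  1   0   0   0   0   0   0   3   3   3
  2   0   0   0   0   6   6   6   6   6
  3   0   4   4   4   6  10  10  10  10
  4   0   4   4   4   6  10  10  10  10
  5   0   4   4   4  10  14  14  14  16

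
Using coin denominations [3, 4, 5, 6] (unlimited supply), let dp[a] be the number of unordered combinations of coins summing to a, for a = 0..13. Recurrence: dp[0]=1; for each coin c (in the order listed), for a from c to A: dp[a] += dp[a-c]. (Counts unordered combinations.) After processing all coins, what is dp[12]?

5

after  coin     0     1     2     3     4     5     6     7     8     9    10    11    12    13
          3     1     0     0     1     0     0     1     0     0     1     0     0     1     0
          4     1     0     0     1     1     0     1     1     1     1     1     1     2     1
          5     1     0     0     1     1     1     1     1     2     2     2     2     3     3
          6     1     0     0     1     1     1     2     1     2     3     3     3     5     4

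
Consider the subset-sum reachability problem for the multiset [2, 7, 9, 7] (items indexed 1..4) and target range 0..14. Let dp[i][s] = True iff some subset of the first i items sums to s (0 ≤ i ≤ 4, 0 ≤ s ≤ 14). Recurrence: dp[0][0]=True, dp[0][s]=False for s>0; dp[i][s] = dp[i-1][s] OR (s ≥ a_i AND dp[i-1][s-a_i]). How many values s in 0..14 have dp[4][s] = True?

6

i\s   0   1   2   3   4   5   6   7   8   9  10  11  12  13  14
  0   T   F   F   F   F   F   F   F   F   F   F   F   F   F   F
  1   T   F   T   F   F   F   F   F   F   F   F   F   F   F   F
  2   T   F   T   F   F   F   F   T   F   T   F   F   F   F   F
  3   T   F   T   F   F   F   F   T   F   T   F   T   F   F   F
  4   T   F   T   F   F   F   F   T   F   T   F   T   F   F   T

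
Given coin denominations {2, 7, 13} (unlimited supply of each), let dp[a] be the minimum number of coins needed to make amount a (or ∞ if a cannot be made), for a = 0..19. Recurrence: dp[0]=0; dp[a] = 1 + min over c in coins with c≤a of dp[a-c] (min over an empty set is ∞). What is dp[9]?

2

 a  0  1  2  3  4  5  6  7  8  9 10 11 12 13 14 15 16 17 18 19
dp  0  -  1  -  2  -  3  1  4  2  5  3  6  1  2  2  3  3  4  4
(- denotes ∞ / unreachable)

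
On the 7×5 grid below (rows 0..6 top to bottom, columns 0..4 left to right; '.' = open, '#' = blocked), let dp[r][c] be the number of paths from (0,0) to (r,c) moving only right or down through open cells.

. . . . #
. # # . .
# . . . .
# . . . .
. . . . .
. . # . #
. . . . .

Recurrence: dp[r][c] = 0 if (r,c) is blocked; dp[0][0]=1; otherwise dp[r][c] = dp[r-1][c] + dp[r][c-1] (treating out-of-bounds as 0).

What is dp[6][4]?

1

r\c   0   1   2   3   4
  0   1   1   1   1   0
  1   1   0   0   1   1
  2   0   0   0   1   2
  3   0   0   0   1   3
  4   0   0   0   1   4
  5   0   0   0   1   0
  6   0   0   0   1   1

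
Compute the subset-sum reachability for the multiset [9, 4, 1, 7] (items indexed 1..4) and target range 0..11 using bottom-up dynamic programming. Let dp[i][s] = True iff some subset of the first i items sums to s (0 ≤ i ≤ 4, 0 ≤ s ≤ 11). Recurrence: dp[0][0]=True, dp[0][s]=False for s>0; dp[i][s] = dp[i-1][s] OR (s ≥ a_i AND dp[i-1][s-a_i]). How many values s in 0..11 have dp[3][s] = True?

i\s   0   1   2   3   4   5   6   7   8   9  10  11
  0   T   F   F   F   F   F   F   F   F   F   F   F
  1   T   F   F   F   F   F   F   F   F   T   F   F
  2   T   F   F   F   T   F   F   F   F   T   F   F
  3   T   T   F   F   T   T   F   F   F   T   T   F
  4   T   T   F   F   T   T   F   T   T   T   T   T

6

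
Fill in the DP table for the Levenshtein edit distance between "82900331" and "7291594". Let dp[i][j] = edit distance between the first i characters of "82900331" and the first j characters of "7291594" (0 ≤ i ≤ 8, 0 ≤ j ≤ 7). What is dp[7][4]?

   ''  7  2  9  1  5  9  4
''  0  1  2  3  4  5  6  7
 8  1  1  2  3  4  5  6  7
 2  2  2  1  2  3  4  5  6
 9  3  3  2  1  2  3  4  5
 0  4  4  3  2  2  3  4  5
 0  5  5  4  3  3  3  4  5
 3  6  6  5  4  4  4  4  5
 3  7  7  6  5  5  5  5  5
 1  8  8  7  6  5  6  6  6

5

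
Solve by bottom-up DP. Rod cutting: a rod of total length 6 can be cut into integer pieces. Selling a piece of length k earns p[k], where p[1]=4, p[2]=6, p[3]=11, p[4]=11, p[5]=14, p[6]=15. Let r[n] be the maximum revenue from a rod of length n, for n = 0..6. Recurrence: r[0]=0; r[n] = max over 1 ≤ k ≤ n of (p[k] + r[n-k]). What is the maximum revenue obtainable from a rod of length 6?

24

   n    0    1    2    3    4    5    6
r[n]    0    4    8   12   16   20   24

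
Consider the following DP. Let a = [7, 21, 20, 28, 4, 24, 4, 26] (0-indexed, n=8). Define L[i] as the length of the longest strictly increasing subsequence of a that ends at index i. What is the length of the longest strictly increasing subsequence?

4

   i    0    1    2    3    4    5    6    7
a[i]    7   21   20   28    4   24    4   26
L[i]    1    2    2    3    1    3    1    4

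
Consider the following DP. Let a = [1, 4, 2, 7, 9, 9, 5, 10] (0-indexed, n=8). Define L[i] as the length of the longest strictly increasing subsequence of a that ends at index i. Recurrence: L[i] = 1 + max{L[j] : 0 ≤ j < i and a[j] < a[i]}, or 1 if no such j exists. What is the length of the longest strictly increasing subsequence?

5

   i    0    1    2    3    4    5    6    7
a[i]    1    4    2    7    9    9    5   10
L[i]    1    2    2    3    4    4    3    5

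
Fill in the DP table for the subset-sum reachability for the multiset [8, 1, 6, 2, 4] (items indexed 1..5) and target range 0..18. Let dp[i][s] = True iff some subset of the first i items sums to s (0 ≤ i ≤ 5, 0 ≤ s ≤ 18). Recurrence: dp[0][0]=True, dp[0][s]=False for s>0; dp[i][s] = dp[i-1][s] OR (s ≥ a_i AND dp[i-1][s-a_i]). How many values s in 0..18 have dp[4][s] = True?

i\s   0   1   2   3   4   5   6   7   8   9  10  11  12  13  14  15  16  17  18
  0   T   F   F   F   F   F   F   F   F   F   F   F   F   F   F   F   F   F   F
  1   T   F   F   F   F   F   F   F   T   F   F   F   F   F   F   F   F   F   F
  2   T   T   F   F   F   F   F   F   T   T   F   F   F   F   F   F   F   F   F
  3   T   T   F   F   F   F   T   T   T   T   F   F   F   F   T   T   F   F   F
  4   T   T   T   T   F   F   T   T   T   T   T   T   F   F   T   T   T   T   F
  5   T   T   T   T   T   T   T   T   T   T   T   T   T   T   T   T   T   T   T

14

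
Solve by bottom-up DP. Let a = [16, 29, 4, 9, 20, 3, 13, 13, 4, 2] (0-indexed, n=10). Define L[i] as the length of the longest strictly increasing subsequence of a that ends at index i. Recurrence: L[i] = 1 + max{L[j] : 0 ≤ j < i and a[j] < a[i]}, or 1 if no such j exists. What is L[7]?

   i    0    1    2    3    4    5    6    7    8    9
a[i]   16   29    4    9   20    3   13   13    4    2
L[i]    1    2    1    2    3    1    3    3    2    1

3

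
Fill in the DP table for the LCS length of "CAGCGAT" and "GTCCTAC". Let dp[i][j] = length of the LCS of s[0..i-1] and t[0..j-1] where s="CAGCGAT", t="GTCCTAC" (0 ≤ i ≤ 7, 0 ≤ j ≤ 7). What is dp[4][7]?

3

   ''  G  T  C  C  T  A  C
''  0  0  0  0  0  0  0  0
 C  0  0  0  1  1  1  1  1
 A  0  0  0  1  1  1  2  2
 G  0  1  1  1  1  1  2  2
 C  0  1  1  2  2  2  2  3
 G  0  1  1  2  2  2  2  3
 A  0  1  1  2  2  2  3  3
 T  0  1  2  2  2  3  3  3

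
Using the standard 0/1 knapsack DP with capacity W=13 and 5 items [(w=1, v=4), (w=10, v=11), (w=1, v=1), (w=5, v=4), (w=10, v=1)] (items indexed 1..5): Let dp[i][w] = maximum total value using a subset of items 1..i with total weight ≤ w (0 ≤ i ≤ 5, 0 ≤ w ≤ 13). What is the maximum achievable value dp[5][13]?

i\w   0   1   2   3   4   5   6   7   8   9  10  11  12  13
  0   0   0   0   0   0   0   0   0   0   0   0   0   0   0
  1   0   4   4   4   4   4   4   4   4   4   4   4   4   4
  2   0   4   4   4   4   4   4   4   4   4  11  15  15  15
  3   0   4   5   5   5   5   5   5   5   5  11  15  16  16
  4   0   4   5   5   5   5   8   9   9   9  11  15  16  16
  5   0   4   5   5   5   5   8   9   9   9  11  15  16  16

16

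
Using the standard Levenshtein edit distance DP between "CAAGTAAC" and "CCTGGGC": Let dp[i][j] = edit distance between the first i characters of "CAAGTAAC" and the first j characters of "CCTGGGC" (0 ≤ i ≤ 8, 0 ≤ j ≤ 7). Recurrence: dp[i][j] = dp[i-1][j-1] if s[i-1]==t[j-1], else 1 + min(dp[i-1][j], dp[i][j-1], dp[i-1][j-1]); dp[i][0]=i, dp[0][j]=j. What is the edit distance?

   ''  C  C  T  G  G  G  C
''  0  1  2  3  4  5  6  7
 C  1  0  1  2  3  4  5  6
 A  2  1  1  2  3  4  5  6
 A  3  2  2  2  3  4  5  6
 G  4  3  3  3  2  3  4  5
 T  5  4  4  3  3  3  4  5
 A  6  5  5  4  4  4  4  5
 A  7  6  6  5  5  5  5  5
 C  8  7  6  6  6  6  6  5

5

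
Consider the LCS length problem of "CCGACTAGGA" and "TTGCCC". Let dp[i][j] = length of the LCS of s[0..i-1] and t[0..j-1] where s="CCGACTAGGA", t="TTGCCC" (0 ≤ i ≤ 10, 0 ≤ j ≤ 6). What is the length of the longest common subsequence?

   ''  T  T  G  C  C  C
''  0  0  0  0  0  0  0
 C  0  0  0  0  1  1  1
 C  0  0  0  0  1  2  2
 G  0  0  0  1  1  2  2
 A  0  0  0  1  1  2  2
 C  0  0  0  1  2  2  3
 T  0  1  1  1  2  2  3
 A  0  1  1  1  2  2  3
 G  0  1  1  2  2  2  3
 G  0  1  1  2  2  2  3
 A  0  1  1  2  2  2  3

3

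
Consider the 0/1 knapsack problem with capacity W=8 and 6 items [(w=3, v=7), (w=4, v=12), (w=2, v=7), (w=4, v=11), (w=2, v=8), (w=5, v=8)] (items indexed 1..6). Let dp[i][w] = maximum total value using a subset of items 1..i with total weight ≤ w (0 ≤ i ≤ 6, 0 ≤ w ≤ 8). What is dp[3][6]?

i\w   0   1   2   3   4   5   6   7   8
  0   0   0   0   0   0   0   0   0   0
  1   0   0   0   7   7   7   7   7   7
  2   0   0   0   7  12  12  12  19  19
  3   0   0   7   7  12  14  19  19  19
  4   0   0   7   7  12  14  19  19  23
  5   0   0   8   8  15  15  20  22  27
  6   0   0   8   8  15  15  20  22  27

19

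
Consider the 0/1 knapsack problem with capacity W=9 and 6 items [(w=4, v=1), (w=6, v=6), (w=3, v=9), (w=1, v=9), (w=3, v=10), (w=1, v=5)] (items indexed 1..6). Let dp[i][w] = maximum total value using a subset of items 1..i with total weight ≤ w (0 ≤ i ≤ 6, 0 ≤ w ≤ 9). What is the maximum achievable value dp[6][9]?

33

i\w   0   1   2   3   4   5   6   7   8   9
  0   0   0   0   0   0   0   0   0   0   0
  1   0   0   0   0   1   1   1   1   1   1
  2   0   0   0   0   1   1   6   6   6   6
  3   0   0   0   9   9   9   9  10  10  15
  4   0   9   9   9  18  18  18  18  19  19
  5   0   9   9  10  19  19  19  28  28  28
  6   0   9  14  14  19  24  24  28  33  33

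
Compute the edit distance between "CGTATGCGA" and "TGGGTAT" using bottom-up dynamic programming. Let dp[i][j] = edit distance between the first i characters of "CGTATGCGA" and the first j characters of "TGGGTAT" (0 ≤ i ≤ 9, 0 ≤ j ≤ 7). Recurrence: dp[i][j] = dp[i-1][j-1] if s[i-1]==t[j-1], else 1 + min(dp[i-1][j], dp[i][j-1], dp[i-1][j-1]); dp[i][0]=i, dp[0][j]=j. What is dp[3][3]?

2

   ''  T  G  G  G  T  A  T
''  0  1  2  3  4  5  6  7
 C  1  1  2  3  4  5  6  7
 G  2  2  1  2  3  4  5  6
 T  3  2  2  2  3  3  4  5
 A  4  3  3  3  3  4  3  4
 T  5  4  4  4  4  3  4  3
 G  6  5  4  4  4  4  4  4
 C  7  6  5  5  5  5  5  5
 G  8  7  6  5  5  6  6  6
 A  9  8  7  6  6  6  6  7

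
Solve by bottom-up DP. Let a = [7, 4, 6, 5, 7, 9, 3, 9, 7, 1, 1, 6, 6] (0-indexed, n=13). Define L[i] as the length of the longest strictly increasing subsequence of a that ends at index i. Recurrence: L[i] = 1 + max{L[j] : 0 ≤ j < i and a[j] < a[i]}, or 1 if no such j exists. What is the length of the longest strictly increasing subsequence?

4

   i    0    1    2    3    4    5    6    7    8    9   10   11   12
a[i]    7    4    6    5    7    9    3    9    7    1    1    6    6
L[i]    1    1    2    2    3    4    1    4    3    1    1    3    3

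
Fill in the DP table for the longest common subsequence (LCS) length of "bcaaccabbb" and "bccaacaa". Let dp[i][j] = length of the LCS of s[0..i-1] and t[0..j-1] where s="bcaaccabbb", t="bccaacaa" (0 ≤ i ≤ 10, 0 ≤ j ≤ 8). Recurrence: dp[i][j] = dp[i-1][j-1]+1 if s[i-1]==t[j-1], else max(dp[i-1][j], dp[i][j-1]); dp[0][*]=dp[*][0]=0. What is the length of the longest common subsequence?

   ''  b  c  c  a  a  c  a  a
''  0  0  0  0  0  0  0  0  0
 b  0  1  1  1  1  1  1  1  1
 c  0  1  2  2  2  2  2  2  2
 a  0  1  2  2  3  3  3  3  3
 a  0  1  2  2  3  4  4  4  4
 c  0  1  2  3  3  4  5  5  5
 c  0  1  2  3  3  4  5  5  5
 a  0  1  2  3  4  4  5  6  6
 b  0  1  2  3  4  4  5  6  6
 b  0  1  2  3  4  4  5  6  6
 b  0  1  2  3  4  4  5  6  6

6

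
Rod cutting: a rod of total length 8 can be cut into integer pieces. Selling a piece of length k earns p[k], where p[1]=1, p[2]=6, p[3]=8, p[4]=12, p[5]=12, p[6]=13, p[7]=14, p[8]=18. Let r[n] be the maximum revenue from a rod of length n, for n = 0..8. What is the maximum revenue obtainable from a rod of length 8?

   n    0    1    2    3    4    5    6    7    8
r[n]    0    1    6    8   12   14   18   20   24

24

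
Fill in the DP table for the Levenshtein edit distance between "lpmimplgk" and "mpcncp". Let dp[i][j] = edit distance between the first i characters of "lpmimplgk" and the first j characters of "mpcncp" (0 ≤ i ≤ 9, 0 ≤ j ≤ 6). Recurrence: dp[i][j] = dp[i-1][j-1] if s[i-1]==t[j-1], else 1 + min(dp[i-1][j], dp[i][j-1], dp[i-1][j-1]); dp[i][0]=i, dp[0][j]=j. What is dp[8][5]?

7

   ''  m  p  c  n  c  p
''  0  1  2  3  4  5  6
 l  1  1  2  3  4  5  6
 p  2  2  1  2  3  4  5
 m  3  2  2  2  3  4  5
 i  4  3  3  3  3  4  5
 m  5  4  4  4  4  4  5
 p  6  5  4  5  5  5  4
 l  7  6  5  5  6  6  5
 g  8  7  6  6  6  7  6
 k  9  8  7  7  7  7  7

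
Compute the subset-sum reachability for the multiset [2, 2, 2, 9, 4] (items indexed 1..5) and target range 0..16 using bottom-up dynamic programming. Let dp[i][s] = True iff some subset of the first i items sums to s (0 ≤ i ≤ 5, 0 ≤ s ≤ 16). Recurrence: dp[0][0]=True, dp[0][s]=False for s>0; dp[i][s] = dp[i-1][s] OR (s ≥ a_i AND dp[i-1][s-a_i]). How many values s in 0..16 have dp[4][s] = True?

i\s   0   1   2   3   4   5   6   7   8   9  10  11  12  13  14  15  16
  0   T   F   F   F   F   F   F   F   F   F   F   F   F   F   F   F   F
  1   T   F   T   F   F   F   F   F   F   F   F   F   F   F   F   F   F
  2   T   F   T   F   T   F   F   F   F   F   F   F   F   F   F   F   F
  3   T   F   T   F   T   F   T   F   F   F   F   F   F   F   F   F   F
  4   T   F   T   F   T   F   T   F   F   T   F   T   F   T   F   T   F
  5   T   F   T   F   T   F   T   F   T   T   T   T   F   T   F   T   F

8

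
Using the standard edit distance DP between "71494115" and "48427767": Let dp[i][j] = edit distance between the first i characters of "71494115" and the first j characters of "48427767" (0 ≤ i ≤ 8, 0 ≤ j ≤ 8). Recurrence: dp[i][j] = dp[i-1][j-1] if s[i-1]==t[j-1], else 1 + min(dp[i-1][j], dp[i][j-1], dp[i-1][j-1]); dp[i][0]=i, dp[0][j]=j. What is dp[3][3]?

   ''  4  8  4  2  7  7  6  7
''  0  1  2  3  4  5  6  7  8
 7  1  1  2  3  4  4  5  6  7
 1  2  2  2  3  4  5  5  6  7
 4  3  2  3  2  3  4  5  6  7
 9  4  3  3  3  3  4  5  6  7
 4  5  4  4  3  4  4  5  6  7
 1  6  5  5  4  4  5  5  6  7
 1  7  6  6  5  5  5  6  6  7
 5  8  7  7  6  6  6  6  7  7

2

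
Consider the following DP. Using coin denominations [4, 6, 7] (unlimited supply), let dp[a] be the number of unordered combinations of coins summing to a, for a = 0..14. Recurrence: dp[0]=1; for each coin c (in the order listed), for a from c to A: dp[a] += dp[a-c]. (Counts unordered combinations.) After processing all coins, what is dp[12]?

2

after  coin     0     1     2     3     4     5     6     7     8     9    10    11    12    13    14
          4     1     0     0     0     1     0     0     0     1     0     0     0     1     0     0
          6     1     0     0     0     1     0     1     0     1     0     1     0     2     0     1
          7     1     0     0     0     1     0     1     1     1     0     1     1     2     1     2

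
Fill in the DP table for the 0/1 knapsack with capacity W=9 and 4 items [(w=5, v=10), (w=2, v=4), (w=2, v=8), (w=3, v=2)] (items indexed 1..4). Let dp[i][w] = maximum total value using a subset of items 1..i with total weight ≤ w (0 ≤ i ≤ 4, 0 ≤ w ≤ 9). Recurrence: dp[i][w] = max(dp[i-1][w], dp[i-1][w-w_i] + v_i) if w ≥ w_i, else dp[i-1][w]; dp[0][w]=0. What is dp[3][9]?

i\w   0   1   2   3   4   5   6   7   8   9
  0   0   0   0   0   0   0   0   0   0   0
  1   0   0   0   0   0  10  10  10  10  10
  2   0   0   4   4   4  10  10  14  14  14
  3   0   0   8   8  12  12  12  18  18  22
  4   0   0   8   8  12  12  12  18  18  22

22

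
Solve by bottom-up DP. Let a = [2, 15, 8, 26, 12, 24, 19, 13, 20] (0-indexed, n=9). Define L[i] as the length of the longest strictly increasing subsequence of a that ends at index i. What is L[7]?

4

   i    0    1    2    3    4    5    6    7    8
a[i]    2   15    8   26   12   24   19   13   20
L[i]    1    2    2    3    3    4    4    4    5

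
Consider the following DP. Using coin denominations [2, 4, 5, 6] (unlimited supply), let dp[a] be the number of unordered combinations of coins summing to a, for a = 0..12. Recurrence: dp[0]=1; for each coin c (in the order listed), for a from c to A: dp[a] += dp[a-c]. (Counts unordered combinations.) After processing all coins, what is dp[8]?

4

after  coin     0     1     2     3     4     5     6     7     8     9    10    11    12
          2     1     0     1     0     1     0     1     0     1     0     1     0     1
          4     1     0     1     0     2     0     2     0     3     0     3     0     4
          5     1     0     1     0     2     1     2     1     3     2     4     2     5
          6     1     0     1     0     2     1     3     1     4     2     6     3     8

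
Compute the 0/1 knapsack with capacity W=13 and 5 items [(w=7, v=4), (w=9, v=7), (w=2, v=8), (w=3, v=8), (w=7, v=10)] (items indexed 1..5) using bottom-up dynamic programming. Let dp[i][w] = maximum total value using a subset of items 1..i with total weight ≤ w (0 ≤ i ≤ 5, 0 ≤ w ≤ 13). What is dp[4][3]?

8

i\w   0   1   2   3   4   5   6   7   8   9  10  11  12  13
  0   0   0   0   0   0   0   0   0   0   0   0   0   0   0
  1   0   0   0   0   0   0   0   4   4   4   4   4   4   4
  2   0   0   0   0   0   0   0   4   4   7   7   7   7   7
  3   0   0   8   8   8   8   8   8   8  12  12  15  15  15
  4   0   0   8   8   8  16  16  16  16  16  16  16  20  20
  5   0   0   8   8   8  16  16  16  16  18  18  18  26  26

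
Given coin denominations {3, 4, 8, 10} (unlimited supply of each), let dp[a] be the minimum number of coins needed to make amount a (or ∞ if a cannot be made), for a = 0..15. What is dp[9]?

3

 a  0  1  2  3  4  5  6  7  8  9 10 11 12 13 14 15
dp  0  -  -  1  1  -  2  2  1  3  1  2  2  2  2  3
(- denotes ∞ / unreachable)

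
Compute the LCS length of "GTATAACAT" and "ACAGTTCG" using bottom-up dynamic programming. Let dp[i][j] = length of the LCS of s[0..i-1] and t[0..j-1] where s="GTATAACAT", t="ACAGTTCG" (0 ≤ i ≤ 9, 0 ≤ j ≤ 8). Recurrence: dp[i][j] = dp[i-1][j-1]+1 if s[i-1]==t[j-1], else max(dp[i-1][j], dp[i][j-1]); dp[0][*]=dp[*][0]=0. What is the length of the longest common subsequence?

4

   ''  A  C  A  G  T  T  C  G
''  0  0  0  0  0  0  0  0  0
 G  0  0  0  0  1  1  1  1  1
 T  0  0  0  0  1  2  2  2  2
 A  0  1  1  1  1  2  2  2  2
 T  0  1  1  1  1  2  3  3  3
 A  0  1  1  2  2  2  3  3  3
 A  0  1  1  2  2  2  3  3  3
 C  0  1  2  2  2  2  3  4  4
 A  0  1  2  3  3  3  3  4  4
 T  0  1  2  3  3  4  4  4  4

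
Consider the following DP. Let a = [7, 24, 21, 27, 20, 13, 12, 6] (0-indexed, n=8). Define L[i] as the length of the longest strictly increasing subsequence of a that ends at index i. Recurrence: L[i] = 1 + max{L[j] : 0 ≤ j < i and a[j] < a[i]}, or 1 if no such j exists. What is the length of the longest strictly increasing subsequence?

3

   i    0    1    2    3    4    5    6    7
a[i]    7   24   21   27   20   13   12    6
L[i]    1    2    2    3    2    2    2    1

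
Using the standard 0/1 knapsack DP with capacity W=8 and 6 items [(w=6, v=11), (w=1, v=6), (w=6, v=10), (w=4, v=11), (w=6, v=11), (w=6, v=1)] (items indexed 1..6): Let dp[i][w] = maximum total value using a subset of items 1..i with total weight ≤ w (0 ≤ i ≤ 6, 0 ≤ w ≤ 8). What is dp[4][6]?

i\w   0   1   2   3   4   5   6   7   8
  0   0   0   0   0   0   0   0   0   0
  1   0   0   0   0   0   0  11  11  11
  2   0   6   6   6   6   6  11  17  17
  3   0   6   6   6   6   6  11  17  17
  4   0   6   6   6  11  17  17  17  17
  5   0   6   6   6  11  17  17  17  17
  6   0   6   6   6  11  17  17  17  17

17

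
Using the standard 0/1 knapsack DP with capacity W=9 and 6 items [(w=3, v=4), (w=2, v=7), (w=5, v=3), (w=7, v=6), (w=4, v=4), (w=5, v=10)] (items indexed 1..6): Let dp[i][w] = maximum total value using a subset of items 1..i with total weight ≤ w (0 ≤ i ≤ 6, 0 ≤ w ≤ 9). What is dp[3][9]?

11

i\w   0   1   2   3   4   5   6   7   8   9
  0   0   0   0   0   0   0   0   0   0   0
  1   0   0   0   4   4   4   4   4   4   4
  2   0   0   7   7   7  11  11  11  11  11
  3   0   0   7   7   7  11  11  11  11  11
  4   0   0   7   7   7  11  11  11  11  13
  5   0   0   7   7   7  11  11  11  11  15
  6   0   0   7   7   7  11  11  17  17  17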